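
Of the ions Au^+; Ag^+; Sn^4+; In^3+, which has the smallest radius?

First list Z and electron count for each: Sn^4+ (Z=50, 46 e⁻), In^3+ (Z=49, 46 e⁻), Ag^+ (Z=47, 46 e⁻), Au^+ (Z=79, 78 e⁻). Sn^4+ < In^3+ (both 46 e⁻, Z=50>49); In^3+ < Ag^+ (isoelectronic, higher Z=49 is smaller); Ag^+ < Au^+ (same group, period 5 vs 6).

Sn^4+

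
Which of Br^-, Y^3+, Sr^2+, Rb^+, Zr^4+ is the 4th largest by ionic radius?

Y^3+

Each ion has 36 electrons. The ranking follows nuclear charge in reverse — greater Z gives a smaller radius. Zr^4+ (Z=40), Y^3+ (Z=39), Sr^2+ (Z=38), Rb^+ (Z=37), Br^- (Z=35).
So the order is Zr^4+ < Y^3+ < Sr^2+ < Rb^+ < Br^-; the 4th-largest ion is Y^3+.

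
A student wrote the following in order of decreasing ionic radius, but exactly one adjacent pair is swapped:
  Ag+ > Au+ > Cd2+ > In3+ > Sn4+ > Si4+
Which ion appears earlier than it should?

Scanning neighbour by neighbour, only Ag+/Au+ violates a trend: Ag+ and Au+ are in one column with the same charge; the lighter period-5 ion has one fewer shell and is smaller. That makes Ag+ the one sitting a position early relative to where it belongs.

Ag+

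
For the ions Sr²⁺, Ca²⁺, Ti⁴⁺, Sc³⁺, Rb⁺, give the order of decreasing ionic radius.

Ti⁴⁺ has 18 e⁻ (Z=22), Sc³⁺ has 18 e⁻ (Z=21), Ca²⁺ has 18 e⁻ (Z=20), Sr²⁺ has 36 e⁻ (Z=38), Rb⁺ has 36 e⁻ (Z=37). Ti⁴⁺ < Sc³⁺ (both 18 e⁻, Z=22>21); Sc³⁺ < Ca²⁺ (isoelectronic, higher Z=21 is smaller); Ca²⁺ < Sr²⁺ (same group, period 4 vs 5); Sr²⁺ < Rb⁺ (both 36 e⁻, Z=38>37).

Rb⁺ > Sr²⁺ > Ca²⁺ > Sc³⁺ > Ti⁴⁺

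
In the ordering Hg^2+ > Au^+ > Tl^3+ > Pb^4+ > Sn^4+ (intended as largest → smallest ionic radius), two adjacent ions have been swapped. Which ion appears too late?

Compare adjacent ions: Hg^2+ and Au^+ share 78 electrons; the higher nuclear charge on Hg (Z=80) contracts it more, so Hg^2+ < Au^+ — yet in this decreasing list Hg^2+ sits before Au^+. Nothing else is reversed, so Au^+ should move one place to the left.

Au^+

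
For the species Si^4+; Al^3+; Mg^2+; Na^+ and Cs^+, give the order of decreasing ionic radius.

Electron counts and nuclear charges: Si^4+ (Z=14, 10 e⁻), Al^3+ (Z=13, 10 e⁻), Mg^2+ (Z=12, 10 e⁻), Na^+ (Z=11, 10 e⁻), Cs^+ (Z=55, 54 e⁻). Si^4+ < Al^3+ (both 10 e⁻, Z=14>13); Al^3+ < Mg^2+ (both 10 e⁻, Z=13>12); Mg^2+ < Na^+ (isoelectronic, higher Z=12 is smaller); Na^+ < Cs^+ (same group, 3 shells fewer).

Cs^+ > Na^+ > Mg^2+ > Al^3+ > Si^4+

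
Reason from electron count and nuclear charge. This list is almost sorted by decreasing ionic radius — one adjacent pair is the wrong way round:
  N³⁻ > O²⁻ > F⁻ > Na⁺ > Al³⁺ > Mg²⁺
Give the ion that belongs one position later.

Check each adjacent pair. Al³⁺ and Mg²⁺ are reversed: both have 10 electrons but Z(Al)=13 > Z(Mg)=12, so Al³⁺ should be the smaller of the two. No other neighbouring pair contradicts the periodic trends, so Al³⁺ is the ion listed too early.

Al³⁺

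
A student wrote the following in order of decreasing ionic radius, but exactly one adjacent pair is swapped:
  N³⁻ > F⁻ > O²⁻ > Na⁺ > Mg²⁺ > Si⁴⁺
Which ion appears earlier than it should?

Compare adjacent ions: F⁻ and O²⁻ share 10 electrons; the higher nuclear charge on F (Z=9) contracts it more, so F⁻ < O²⁻ — yet in this decreasing list F⁻ sits before O²⁻. Nothing else is reversed, so F⁻ should move one place to the right.

F⁻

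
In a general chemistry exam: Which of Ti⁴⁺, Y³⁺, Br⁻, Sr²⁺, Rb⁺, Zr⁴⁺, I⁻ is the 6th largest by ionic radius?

Work out protons and electrons: Ti⁴⁺ has 18 e⁻ (Z=22), Zr⁴⁺ has 36 e⁻ (Z=40), Y³⁺ has 36 e⁻ (Z=39), Sr²⁺ has 36 e⁻ (Z=38), Rb⁺ has 36 e⁻ (Z=37), Br⁻ has 36 e⁻ (Z=35), I⁻ has 54 e⁻ (Z=53). Ti⁴⁺ < Zr⁴⁺ (same group, 1 shell fewer); Zr⁴⁺ < Y³⁺ (both 36 e⁻, Z=40>39); Y³⁺ < Sr²⁺ (both 36 e⁻, Z=39>38); Sr²⁺ < Rb⁺ (isoelectronic, higher Z=38 is smaller); Rb⁺ < Br⁻ (both 36 e⁻, Z=37>35); Br⁻ < I⁻ (same group, 1 shell fewer).
Ordering: Ti⁴⁺ < Zr⁴⁺ < Y³⁺ < Sr²⁺ < Rb⁺ < Br⁻ < I⁻. The 6th largest is Zr⁴⁺.

Zr⁴⁺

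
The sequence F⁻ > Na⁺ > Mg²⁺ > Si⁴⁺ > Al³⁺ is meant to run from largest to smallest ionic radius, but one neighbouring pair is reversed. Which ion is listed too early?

Check each adjacent pair. Si⁴⁺ and Al³⁺ are reversed: both have 10 electrons but Z(Si)=14 > Z(Al)=13, so Si⁴⁺ should be the smaller of the two. No other neighbouring pair contradicts the periodic trends, so Si⁴⁺ is the ion listed too early.

Si⁴⁺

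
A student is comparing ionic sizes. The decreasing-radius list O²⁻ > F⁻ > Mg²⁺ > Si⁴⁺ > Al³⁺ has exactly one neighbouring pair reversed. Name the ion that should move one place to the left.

Al³⁺

Check each adjacent pair. Si⁴⁺ and Al³⁺ are reversed: both have 10 electrons but Z(Si)=14 > Z(Al)=13, so Si⁴⁺ should be the smaller of the two. No other neighbouring pair contradicts the periodic trends, so Al³⁺ is the ion listed too late.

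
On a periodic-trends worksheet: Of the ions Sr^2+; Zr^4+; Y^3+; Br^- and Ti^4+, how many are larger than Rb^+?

1

Tabulating Z and e⁻: Ti^4+ (Z=22, 18 e⁻), Zr^4+ (Z=40, 36 e⁻), Y^3+ (Z=39, 36 e⁻), Sr^2+ (Z=38, 36 e⁻), Rb^+ (Z=37, 36 e⁻), Br^- (Z=35, 36 e⁻). Ti^4+ < Zr^4+ (same group, period 4 vs 5); Zr^4+ < Y^3+ (isoelectronic, higher Z=40 is smaller); Y^3+ < Sr^2+ (both 36 e⁻, Z=39>38); Sr^2+ < Rb^+ (both 36 e⁻, Z=38>37); Rb^+ < Br^- (isoelectronic, higher Z=37 is smaller).
Relative to Rb^+, the ions that are larger are Br^-. Count: 1.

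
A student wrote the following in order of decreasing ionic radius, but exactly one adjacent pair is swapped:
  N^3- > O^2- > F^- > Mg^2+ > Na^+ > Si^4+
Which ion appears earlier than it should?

Mg^2+

Scanning neighbour by neighbour, only Mg^2+/Na^+ violates a trend: they are isoelectronic (10 e⁻) and Mg has more protons than Na (12 vs 11), making Mg^2+ smaller. That makes Mg^2+ the one sitting a position early relative to where it belongs.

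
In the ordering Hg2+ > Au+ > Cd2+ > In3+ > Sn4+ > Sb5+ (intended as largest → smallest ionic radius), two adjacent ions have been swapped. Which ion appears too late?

Au+

The pair Hg2+, Au+ is the wrong way round — Hg2+ and Au+ share 78 electrons; the higher nuclear charge on Hg (Z=80) contracts it more, so Hg2+ < Au+. All other adjacent pairs agree with periodic trends, so Au+ is the misplaced ion.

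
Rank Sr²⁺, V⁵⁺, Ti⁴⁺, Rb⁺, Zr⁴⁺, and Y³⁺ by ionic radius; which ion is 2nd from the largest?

Sr²⁺

Electron counts and nuclear charges: V⁵⁺ (Z=23, 18 e⁻), Ti⁴⁺ (Z=22, 18 e⁻), Zr⁴⁺ (Z=40, 36 e⁻), Y³⁺ (Z=39, 36 e⁻), Sr²⁺ (Z=38, 36 e⁻), Rb⁺ (Z=37, 36 e⁻). V⁵⁺ < Ti⁴⁺ (isoelectronic, higher Z=23 is smaller); Ti⁴⁺ < Zr⁴⁺ (same group, period 4 vs 5); Zr⁴⁺ < Y³⁺ (both 36 e⁻, Z=40>39); Y³⁺ < Sr²⁺ (both 36 e⁻, Z=39>38); Sr²⁺ < Rb⁺ (both 36 e⁻, Z=38>37).
Full ascending order: V⁵⁺ < Ti⁴⁺ < Zr⁴⁺ < Y³⁺ < Sr²⁺ < Rb⁺. Counting from the largest, position 2 is Sr²⁺.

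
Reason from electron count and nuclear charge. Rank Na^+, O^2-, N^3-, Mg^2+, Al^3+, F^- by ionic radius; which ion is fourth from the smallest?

F^-

Each ion has 10 electrons. The ranking follows nuclear charge in reverse — greater Z gives a smaller radius. Al^3+ (Z=13), Mg^2+ (Z=12), Na^+ (Z=11), F^- (Z=9), O^2- (Z=8), N^3- (Z=7).
So the order is Al^3+ < Mg^2+ < Na^+ < F^- < O^2- < N^3-; the 4th-smallest ion is F^-.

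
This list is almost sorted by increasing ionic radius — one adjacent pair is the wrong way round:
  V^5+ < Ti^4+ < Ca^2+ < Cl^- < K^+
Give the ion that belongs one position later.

Cl^-

Compare adjacent ions: K^+ and Cl^- share 18 electrons; the higher nuclear charge on K (Z=19) contracts it more, so K^+ < Cl^- — yet in this increasing list Cl^- sits before K^+. Nothing else is reversed, so Cl^- should move one place to the right.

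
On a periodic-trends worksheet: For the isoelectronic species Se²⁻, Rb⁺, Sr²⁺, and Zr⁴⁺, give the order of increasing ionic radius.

Zr⁴⁺ < Sr²⁺ < Rb⁺ < Se²⁻

All of these have 36 electrons (isoelectronic). With the same electron cloud, the ion with the most protons pulls it in tightest. Nuclear charges: Zr⁴⁺ (Z=40), Sr²⁺ (Z=38), Rb⁺ (Z=37), Se²⁻ (Z=34). Highest Z is smallest.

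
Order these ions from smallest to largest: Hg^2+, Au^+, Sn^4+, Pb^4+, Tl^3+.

Sn^4+ < Pb^4+ < Tl^3+ < Hg^2+ < Au^+

Sn^4+ (Z=50, 46 e⁻), Pb^4+ (Z=82, 78 e⁻), Tl^3+ (Z=81, 78 e⁻), Hg^2+ (Z=80, 78 e⁻), Au^+ (Z=79, 78 e⁻). Sn^4+ < Pb^4+ (same group, 1 shell fewer); Pb^4+ < Tl^3+ (isoelectronic, higher Z=82 is smaller); Tl^3+ < Hg^2+ (both 78 e⁻, Z=81>80); Hg^2+ < Au^+ (isoelectronic, higher Z=80 is smaller).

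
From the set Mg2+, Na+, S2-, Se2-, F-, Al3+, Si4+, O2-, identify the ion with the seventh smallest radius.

S2-

Electron counts and nuclear charges: Si4+ (Z=14, 10 e⁻), Al3+ (Z=13, 10 e⁻), Mg2+ (Z=12, 10 e⁻), Na+ (Z=11, 10 e⁻), F- (Z=9, 10 e⁻), O2- (Z=8, 10 e⁻), S2- (Z=16, 18 e⁻), Se2- (Z=34, 36 e⁻). Si4+ < Al3+ (isoelectronic, higher Z=14 is smaller); Al3+ < Mg2+ (isoelectronic, higher Z=13 is smaller); Mg2+ < Na+ (both 10 e⁻, Z=12>11); Na+ < F- (both 10 e⁻, Z=11>9); F- < O2- (both 10 e⁻, Z=9>8); O2- < S2- (same group, 1 shell fewer); S2- < Se2- (same group, 1 shell fewer).
Ordering: Si4+ < Al3+ < Mg2+ < Na+ < F- < O2- < S2- < Se2-. The seventh smallest is S2-.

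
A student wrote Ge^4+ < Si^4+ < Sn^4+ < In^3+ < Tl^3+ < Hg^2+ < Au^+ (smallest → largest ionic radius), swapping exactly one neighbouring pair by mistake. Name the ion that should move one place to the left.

Compare adjacent ions: Si^4+ and Ge^4+ are in one column with the same charge; the lighter period-3 ion has one fewer shell and is smaller — yet in this increasing list Ge^4+ sits before Si^4+. Nothing else is reversed, so Si^4+ should move one place to the left.

Si^4+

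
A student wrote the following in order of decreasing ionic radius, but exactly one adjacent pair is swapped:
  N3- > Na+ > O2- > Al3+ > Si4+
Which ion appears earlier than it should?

Check each adjacent pair. Na+ and O2- are reversed: they are isoelectronic (10 e⁻) and Na has more protons than O (11 vs 8), making Na+ smaller. No other neighbouring pair contradicts the periodic trends, so Na+ is the ion listed too early.

Na+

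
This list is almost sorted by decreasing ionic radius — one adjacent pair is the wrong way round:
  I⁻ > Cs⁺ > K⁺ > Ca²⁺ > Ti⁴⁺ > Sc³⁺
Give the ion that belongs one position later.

Ti⁴⁺

Scanning neighbour by neighbour, only Ti⁴⁺/Sc³⁺ violates a trend: they are isoelectronic (18 e⁻) and Ti has more protons than Sc (22 vs 21), making Ti⁴⁺ smaller. That makes Ti⁴⁺ the one sitting a position early relative to where it belongs.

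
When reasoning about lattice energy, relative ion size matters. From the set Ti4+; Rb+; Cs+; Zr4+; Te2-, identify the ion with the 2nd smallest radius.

Zr4+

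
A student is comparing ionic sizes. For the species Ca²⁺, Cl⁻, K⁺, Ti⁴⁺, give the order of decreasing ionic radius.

Cl⁻ > K⁺ > Ca²⁺ > Ti⁴⁺

These species are isoelectronic with 18 electrons. The only difference is the number of protons: Ti⁴⁺ (Z=22), Ca²⁺ (Z=20), K⁺ (Z=19), Cl⁻ (Z=17). The strongest nuclear pull (Ti⁴⁺) gives the smallest ion.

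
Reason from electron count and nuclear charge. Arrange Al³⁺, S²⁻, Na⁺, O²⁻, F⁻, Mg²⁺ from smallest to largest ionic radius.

Al³⁺ < Mg²⁺ < Na⁺ < F⁻ < O²⁻ < S²⁻

Tabulating Z and e⁻: Al³⁺ (Z=13, 10 e⁻), Mg²⁺ (Z=12, 10 e⁻), Na⁺ (Z=11, 10 e⁻), F⁻ (Z=9, 10 e⁻), O²⁻ (Z=8, 10 e⁻), S²⁻ (Z=16, 18 e⁻). Al³⁺ < Mg²⁺ (both 10 e⁻, Z=13>12); Mg²⁺ < Na⁺ (isoelectronic, higher Z=12 is smaller); Na⁺ < F⁻ (both 10 e⁻, Z=11>9); F⁻ < O²⁻ (both 10 e⁻, Z=9>8); O²⁻ < S²⁻ (same group, period 2 vs 3).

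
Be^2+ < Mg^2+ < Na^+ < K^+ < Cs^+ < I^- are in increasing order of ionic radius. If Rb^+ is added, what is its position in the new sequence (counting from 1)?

Be^2+: 2 e⁻, Z=4, Mg^2+: 10 e⁻, Z=12, Na^+: 10 e⁻, Z=11, K^+: 18 e⁻, Z=19, Rb^+: 36 e⁻, Z=37, Cs^+: 54 e⁻, Z=55, I^-: 54 e⁻, Z=53. Be^2+ < Mg^2+ (same group, period 2 vs 3); Mg^2+ < Na^+ (both 10 e⁻, Z=12>11); Na^+ < K^+ (same group, 1 shell fewer); K^+ < Rb^+ (same group, period 4 vs 5); Rb^+ < Cs^+ (same group, 1 shell fewer); Cs^+ < I^- (isoelectronic, higher Z=55 is smaller).
The complete sequence is Be^2+ < Mg^2+ < Na^+ < K^+ < Rb^+ < Cs^+ < I^-. Rb^+ sits at position 5.

5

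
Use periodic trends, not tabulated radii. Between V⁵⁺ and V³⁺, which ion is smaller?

These are all V ions. Removing more electrons (higher positive charge) pulls the remaining electrons in closer, so V⁵⁺ is smallest and V³⁺ is largest.

V⁵⁺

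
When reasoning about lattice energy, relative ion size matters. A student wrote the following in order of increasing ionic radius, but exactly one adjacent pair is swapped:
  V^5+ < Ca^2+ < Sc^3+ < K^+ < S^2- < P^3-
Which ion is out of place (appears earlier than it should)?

Ca^2+

Scanning neighbour by neighbour, only Ca^2+/Sc^3+ violates a trend: Sc^3+ and Ca^2+ share 18 electrons; the higher nuclear charge on Sc (Z=21) contracts it more, so Sc^3+ < Ca^2+. That makes Ca^2+ the one sitting a position early relative to where it belongs.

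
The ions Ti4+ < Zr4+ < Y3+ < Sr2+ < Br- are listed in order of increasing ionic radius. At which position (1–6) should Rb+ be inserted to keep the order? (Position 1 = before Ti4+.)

Ti4+: 18 e⁻, Z=22, Zr4+: 36 e⁻, Z=40, Y3+: 36 e⁻, Z=39, Sr2+: 36 e⁻, Z=38, Rb+: 36 e⁻, Z=37, Br-: 36 e⁻, Z=35. Ti4+ < Zr4+ (same group, 1 shell fewer); Zr4+ < Y3+ (both 36 e⁻, Z=40>39); Y3+ < Sr2+ (both 36 e⁻, Z=39>38); Sr2+ < Rb+ (isoelectronic, higher Z=38 is smaller); Rb+ < Br- (isoelectronic, higher Z=37 is smaller).
Putting Rb+ in gives Ti4+ < Zr4+ < Y3+ < Sr2+ < Rb+ < Br-; it lands at slot 5.

5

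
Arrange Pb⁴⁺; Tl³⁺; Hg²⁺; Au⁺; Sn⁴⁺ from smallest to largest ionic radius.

Work out protons and electrons: Sn⁴⁺ (Z=50, 46 e⁻), Pb⁴⁺ (Z=82, 78 e⁻), Tl³⁺ (Z=81, 78 e⁻), Hg²⁺ (Z=80, 78 e⁻), Au⁺ (Z=79, 78 e⁻). Sn⁴⁺ < Pb⁴⁺ (same group, period 5 vs 6); Pb⁴⁺ < Tl³⁺ (both 78 e⁻, Z=82>81); Tl³⁺ < Hg²⁺ (isoelectronic, higher Z=81 is smaller); Hg²⁺ < Au⁺ (both 78 e⁻, Z=80>79).

Sn⁴⁺ < Pb⁴⁺ < Tl³⁺ < Hg²⁺ < Au⁺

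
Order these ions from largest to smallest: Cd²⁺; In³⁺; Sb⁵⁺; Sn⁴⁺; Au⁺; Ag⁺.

Electron counts and nuclear charges: Sb⁵⁺ (Z=51, 46 e⁻), Sn⁴⁺ (Z=50, 46 e⁻), In³⁺ (Z=49, 46 e⁻), Cd²⁺ (Z=48, 46 e⁻), Ag⁺ (Z=47, 46 e⁻), Au⁺ (Z=79, 78 e⁻). Sb⁵⁺ < Sn⁴⁺ (both 46 e⁻, Z=51>50); Sn⁴⁺ < In³⁺ (both 46 e⁻, Z=50>49); In³⁺ < Cd²⁺ (isoelectronic, higher Z=49 is smaller); Cd²⁺ < Ag⁺ (isoelectronic, higher Z=48 is smaller); Ag⁺ < Au⁺ (same group, 1 shell fewer).

Au⁺ > Ag⁺ > Cd²⁺ > In³⁺ > Sn⁴⁺ > Sb⁵⁺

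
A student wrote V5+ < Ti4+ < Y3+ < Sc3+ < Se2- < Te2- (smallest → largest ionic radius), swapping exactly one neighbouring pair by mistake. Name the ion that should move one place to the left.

Sc3+

The pair Y3+, Sc3+ is the wrong way round — Sc3+ and Y3+ are in one column with the same charge; the lighter period-4 ion has one fewer shell and is smaller. All other adjacent pairs agree with periodic trends, so Sc3+ is the misplaced ion.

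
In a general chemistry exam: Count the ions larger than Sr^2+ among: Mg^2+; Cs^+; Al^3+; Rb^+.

2

Electron counts and nuclear charges: Al^3+: 10 e⁻, Z=13, Mg^2+: 10 e⁻, Z=12, Sr^2+: 36 e⁻, Z=38, Rb^+: 36 e⁻, Z=37, Cs^+: 54 e⁻, Z=55. Al^3+ < Mg^2+ (both 10 e⁻, Z=13>12); Mg^2+ < Sr^2+ (same group, period 3 vs 5); Sr^2+ < Rb^+ (both 36 e⁻, Z=38>37); Rb^+ < Cs^+ (same group, period 5 vs 6).
Relative to Sr^2+, the ions that are larger are Rb^+, Cs^+. So 2 are larger.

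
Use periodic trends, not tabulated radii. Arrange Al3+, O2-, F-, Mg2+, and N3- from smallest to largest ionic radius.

Each ion has 10 electrons. The ranking follows nuclear charge in reverse — greater Z gives a smaller radius. Al3+ (Z=13), Mg2+ (Z=12), F- (Z=9), O2- (Z=8), N3- (Z=7).

Al3+ < Mg2+ < F- < O2- < N3-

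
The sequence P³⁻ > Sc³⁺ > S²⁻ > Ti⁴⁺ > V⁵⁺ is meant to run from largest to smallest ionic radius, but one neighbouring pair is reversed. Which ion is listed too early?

Sc³⁺

Check each adjacent pair. Sc³⁺ and S²⁻ are reversed: both have 18 electrons but Z(Sc)=21 > Z(S)=16, so Sc³⁺ should be the smaller of the two. No other neighbouring pair contradicts the periodic trends, so Sc³⁺ is the ion listed too early.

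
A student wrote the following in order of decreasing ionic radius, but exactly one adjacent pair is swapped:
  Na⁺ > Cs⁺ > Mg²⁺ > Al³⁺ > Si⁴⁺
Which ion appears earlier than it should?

Na⁺

Scanning neighbour by neighbour, only Na⁺/Cs⁺ violates a trend: Na⁺ and Cs⁺ are in one column with the same charge; the lighter period-3 ion has 3 fewer shells and is smaller. That makes Na⁺ the one sitting a position early relative to where it belongs.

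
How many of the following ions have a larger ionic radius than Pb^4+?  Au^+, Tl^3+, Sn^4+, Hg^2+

Sn^4+ has 46 e⁻ (Z=50), Pb^4+ has 78 e⁻ (Z=82), Tl^3+ has 78 e⁻ (Z=81), Hg^2+ has 78 e⁻ (Z=80), Au^+ has 78 e⁻ (Z=79). Sn^4+ < Pb^4+ (same group, 1 shell fewer); Pb^4+ < Tl^3+ (isoelectronic, higher Z=82 is smaller); Tl^3+ < Hg^2+ (both 78 e⁻, Z=81>80); Hg^2+ < Au^+ (isoelectronic, higher Z=80 is smaller).
Relative to Pb^4+, the ions that are larger are Tl^3+, Hg^2+, Au^+. Count: 3.

3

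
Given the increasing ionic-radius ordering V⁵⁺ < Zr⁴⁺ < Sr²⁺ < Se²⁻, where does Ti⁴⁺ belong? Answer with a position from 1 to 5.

2

Electron counts and nuclear charges: V⁵⁺ has 18 e⁻ (Z=23), Ti⁴⁺ has 18 e⁻ (Z=22), Zr⁴⁺ has 36 e⁻ (Z=40), Sr²⁺ has 36 e⁻ (Z=38), Se²⁻ has 36 e⁻ (Z=34). V⁵⁺ < Ti⁴⁺ (both 18 e⁻, Z=23>22); Ti⁴⁺ < Zr⁴⁺ (same group, period 4 vs 5); Zr⁴⁺ < Sr²⁺ (both 36 e⁻, Z=40>38); Sr²⁺ < Se²⁻ (both 36 e⁻, Z=38>34).
The complete sequence is V⁵⁺ < Ti⁴⁺ < Zr⁴⁺ < Sr²⁺ < Se²⁻. Ti⁴⁺ sits at position 2.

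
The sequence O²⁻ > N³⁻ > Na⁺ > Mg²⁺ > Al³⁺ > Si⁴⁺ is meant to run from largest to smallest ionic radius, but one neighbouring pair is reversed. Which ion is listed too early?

O²⁻

Check each adjacent pair. O²⁻ and N³⁻ are reversed: O²⁻ and N³⁻ share 10 electrons; the higher nuclear charge on O (Z=8) contracts it more, so O²⁻ < N³⁻. No other neighbouring pair contradicts the periodic trends, so O²⁻ is the ion listed too early.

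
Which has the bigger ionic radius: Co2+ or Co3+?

Co2+

Same element, different charge: the more highly charged cation has fewer electrons and a greater effective nuclear charge per electron, making Co3+ the smallest.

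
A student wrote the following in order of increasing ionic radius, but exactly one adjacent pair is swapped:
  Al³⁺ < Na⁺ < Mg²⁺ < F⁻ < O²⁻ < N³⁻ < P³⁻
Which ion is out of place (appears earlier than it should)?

Na⁺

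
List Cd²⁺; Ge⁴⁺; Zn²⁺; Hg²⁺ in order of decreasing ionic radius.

First list Z and electron count for each: Ge⁴⁺: 28 e⁻, Z=32, Zn²⁺: 28 e⁻, Z=30, Cd²⁺: 46 e⁻, Z=48, Hg²⁺: 78 e⁻, Z=80. Ge⁴⁺ < Zn²⁺ (isoelectronic, higher Z=32 is smaller); Zn²⁺ < Cd²⁺ (same group, 1 shell fewer); Cd²⁺ < Hg²⁺ (same group, 1 shell fewer).

Hg²⁺ > Cd²⁺ > Zn²⁺ > Ge⁴⁺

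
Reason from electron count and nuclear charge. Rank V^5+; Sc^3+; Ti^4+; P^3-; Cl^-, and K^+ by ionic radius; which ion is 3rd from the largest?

Each ion has 18 electrons. The ranking follows nuclear charge in reverse — greater Z gives a smaller radius. V^5+ (Z=23), Ti^4+ (Z=22), Sc^3+ (Z=21), K^+ (Z=19), Cl^- (Z=17), P^3- (Z=15).
So the order is V^5+ < Ti^4+ < Sc^3+ < K^+ < Cl^- < P^3-; the 3rd-largest ion is K^+.

K^+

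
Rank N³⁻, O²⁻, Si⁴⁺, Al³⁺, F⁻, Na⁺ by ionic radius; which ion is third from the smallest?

Na⁺

All of these have 10 electrons (isoelectronic). With the same electron cloud, the ion with the most protons pulls it in tightest. Nuclear charges: Si⁴⁺ (Z=14), Al³⁺ (Z=13), Na⁺ (Z=11), F⁻ (Z=9), O²⁻ (Z=8), N³⁻ (Z=7). Highest Z is smallest.
So the order is Si⁴⁺ < Al³⁺ < Na⁺ < F⁻ < O²⁻ < N³⁻; the 3rd-smallest ion is Na⁺.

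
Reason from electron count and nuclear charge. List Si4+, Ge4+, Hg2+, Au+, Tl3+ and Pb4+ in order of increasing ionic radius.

Si4+ < Ge4+ < Pb4+ < Tl3+ < Hg2+ < Au+

Electron counts and nuclear charges: Si4+ (Z=14, 10 e⁻), Ge4+ (Z=32, 28 e⁻), Pb4+ (Z=82, 78 e⁻), Tl3+ (Z=81, 78 e⁻), Hg2+ (Z=80, 78 e⁻), Au+ (Z=79, 78 e⁻). Si4+ < Ge4+ (same group, 1 shell fewer); Ge4+ < Pb4+ (same group, period 4 vs 6); Pb4+ < Tl3+ (isoelectronic, higher Z=82 is smaller); Tl3+ < Hg2+ (both 78 e⁻, Z=81>80); Hg2+ < Au+ (isoelectronic, higher Z=80 is smaller).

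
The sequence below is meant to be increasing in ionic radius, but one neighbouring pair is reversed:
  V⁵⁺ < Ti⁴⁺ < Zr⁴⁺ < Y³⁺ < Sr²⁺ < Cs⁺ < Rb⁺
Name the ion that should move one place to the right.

Scanning neighbour by neighbour, only Cs⁺/Rb⁺ violates a trend: same group and charge — period 5 sits above period 6, so Rb⁺ is smaller. That makes Cs⁺ the one sitting a position early relative to where it belongs.

Cs⁺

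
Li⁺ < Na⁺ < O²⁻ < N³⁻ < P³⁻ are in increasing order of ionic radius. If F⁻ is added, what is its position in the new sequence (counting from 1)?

3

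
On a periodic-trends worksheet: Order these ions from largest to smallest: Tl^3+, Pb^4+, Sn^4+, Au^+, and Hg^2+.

Au^+ > Hg^2+ > Tl^3+ > Pb^4+ > Sn^4+

Electron counts and nuclear charges: Sn^4+ (Z=50, 46 e⁻), Pb^4+ (Z=82, 78 e⁻), Tl^3+ (Z=81, 78 e⁻), Hg^2+ (Z=80, 78 e⁻), Au^+ (Z=79, 78 e⁻). Sn^4+ < Pb^4+ (same group, 1 shell fewer); Pb^4+ < Tl^3+ (both 78 e⁻, Z=82>81); Tl^3+ < Hg^2+ (both 78 e⁻, Z=81>80); Hg^2+ < Au^+ (isoelectronic, higher Z=80 is smaller).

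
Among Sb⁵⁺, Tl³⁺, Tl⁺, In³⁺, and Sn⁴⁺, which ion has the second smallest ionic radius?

First list Z and electron count for each: Sb⁵⁺ has 46 e⁻ (Z=51), Sn⁴⁺ has 46 e⁻ (Z=50), In³⁺ has 46 e⁻ (Z=49), Tl³⁺ has 78 e⁻ (Z=81), Tl⁺ has 80 e⁻ (Z=81). Sb⁵⁺ < Sn⁴⁺ (both 46 e⁻, Z=51>50); Sn⁴⁺ < In³⁺ (isoelectronic, higher Z=50 is smaller); In³⁺ < Tl³⁺ (same group, period 5 vs 6); Tl³⁺ < Tl⁺ (same element, +3 vs +1).
Full ascending order: Sb⁵⁺ < Sn⁴⁺ < In³⁺ < Tl³⁺ < Tl⁺. Counting from the smallest, position 2 is Sn⁴⁺.

Sn⁴⁺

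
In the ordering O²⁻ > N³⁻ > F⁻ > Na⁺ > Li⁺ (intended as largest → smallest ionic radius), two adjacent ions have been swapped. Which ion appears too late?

Scanning neighbour by neighbour, only O²⁻/N³⁻ violates a trend: O²⁻ and N³⁻ share 10 electrons; the higher nuclear charge on O (Z=8) contracts it more, so O²⁻ < N³⁻. That makes N³⁻ the one sitting a position late relative to where it belongs.

N³⁻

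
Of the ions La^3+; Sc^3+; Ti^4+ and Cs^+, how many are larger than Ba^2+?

1

Electron counts and nuclear charges: Ti^4+ has 18 e⁻ (Z=22), Sc^3+ has 18 e⁻ (Z=21), La^3+ has 54 e⁻ (Z=57), Ba^2+ has 54 e⁻ (Z=56), Cs^+ has 54 e⁻ (Z=55). Ti^4+ < Sc^3+ (isoelectronic, higher Z=22 is smaller); Sc^3+ < La^3+ (same group, 2 shells fewer); La^3+ < Ba^2+ (isoelectronic, higher Z=57 is smaller); Ba^2+ < Cs^+ (both 54 e⁻, Z=56>55).
Ordering all of them (including Ba^2+) by radius gives Ti^4+ < Sc^3+ < La^3+ < Ba^2+ < Cs^+. That's 1.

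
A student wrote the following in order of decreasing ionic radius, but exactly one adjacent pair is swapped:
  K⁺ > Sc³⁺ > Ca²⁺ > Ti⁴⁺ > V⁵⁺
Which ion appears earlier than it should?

Sc³⁺

Check each adjacent pair. Sc³⁺ and Ca²⁺ are reversed: they are isoelectronic (18 e⁻) and Sc has more protons than Ca (21 vs 20), making Sc³⁺ smaller. No other neighbouring pair contradicts the periodic trends, so Sc³⁺ is the ion listed too early.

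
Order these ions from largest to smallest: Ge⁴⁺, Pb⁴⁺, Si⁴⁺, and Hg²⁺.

Hg²⁺ > Pb⁴⁺ > Ge⁴⁺ > Si⁴⁺

Tabulating Z and e⁻: Si⁴⁺ (Z=14, 10 e⁻), Ge⁴⁺ (Z=32, 28 e⁻), Pb⁴⁺ (Z=82, 78 e⁻), Hg²⁺ (Z=80, 78 e⁻). Si⁴⁺ < Ge⁴⁺ (same group, 1 shell fewer); Ge⁴⁺ < Pb⁴⁺ (same group, 2 shells fewer); Pb⁴⁺ < Hg²⁺ (both 78 e⁻, Z=82>80).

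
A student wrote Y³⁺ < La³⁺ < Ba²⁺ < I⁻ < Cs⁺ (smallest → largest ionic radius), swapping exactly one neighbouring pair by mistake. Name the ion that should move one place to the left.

Check each adjacent pair. I⁻ and Cs⁺ are reversed: Cs⁺ and I⁻ share 54 electrons; the higher nuclear charge on Cs (Z=55) contracts it more, so Cs⁺ < I⁻. No other neighbouring pair contradicts the periodic trends, so Cs⁺ is the ion listed too late.

Cs⁺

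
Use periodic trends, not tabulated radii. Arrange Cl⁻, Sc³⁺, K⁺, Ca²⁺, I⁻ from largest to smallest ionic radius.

I⁻ > Cl⁻ > K⁺ > Ca²⁺ > Sc³⁺

Sc³⁺: 18 e⁻, Z=21, Ca²⁺: 18 e⁻, Z=20, K⁺: 18 e⁻, Z=19, Cl⁻: 18 e⁻, Z=17, I⁻: 54 e⁻, Z=53. Sc³⁺ < Ca²⁺ (isoelectronic, higher Z=21 is smaller); Ca²⁺ < K⁺ (both 18 e⁻, Z=20>19); K⁺ < Cl⁻ (isoelectronic, higher Z=19 is smaller); Cl⁻ < I⁻ (same group, period 3 vs 5).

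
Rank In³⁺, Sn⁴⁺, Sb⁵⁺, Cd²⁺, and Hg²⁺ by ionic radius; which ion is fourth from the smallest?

Tabulating Z and e⁻: Sb⁵⁺ has 46 e⁻ (Z=51), Sn⁴⁺ has 46 e⁻ (Z=50), In³⁺ has 46 e⁻ (Z=49), Cd²⁺ has 46 e⁻ (Z=48), Hg²⁺ has 78 e⁻ (Z=80). Sb⁵⁺ < Sn⁴⁺ (isoelectronic, higher Z=51 is smaller); Sn⁴⁺ < In³⁺ (both 46 e⁻, Z=50>49); In³⁺ < Cd²⁺ (isoelectronic, higher Z=49 is smaller); Cd²⁺ < Hg²⁺ (same group, 1 shell fewer).
Full ascending order: Sb⁵⁺ < Sn⁴⁺ < In³⁺ < Cd²⁺ < Hg²⁺. Counting from the smallest, position 4 is Cd²⁺.

Cd²⁺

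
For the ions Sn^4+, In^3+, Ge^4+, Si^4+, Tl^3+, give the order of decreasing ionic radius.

First list Z and electron count for each: Si^4+: 10 e⁻, Z=14, Ge^4+: 28 e⁻, Z=32, Sn^4+: 46 e⁻, Z=50, In^3+: 46 e⁻, Z=49, Tl^3+: 78 e⁻, Z=81. Si^4+ < Ge^4+ (same group, 1 shell fewer); Ge^4+ < Sn^4+ (same group, period 4 vs 5); Sn^4+ < In^3+ (both 46 e⁻, Z=50>49); In^3+ < Tl^3+ (same group, 1 shell fewer).

Tl^3+ > In^3+ > Sn^4+ > Ge^4+ > Si^4+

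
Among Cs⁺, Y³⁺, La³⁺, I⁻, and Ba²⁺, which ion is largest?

Work out protons and electrons: Y³⁺ has 36 e⁻ (Z=39), La³⁺ has 54 e⁻ (Z=57), Ba²⁺ has 54 e⁻ (Z=56), Cs⁺ has 54 e⁻ (Z=55), I⁻ has 54 e⁻ (Z=53). Y³⁺ < La³⁺ (same group, period 5 vs 6); La³⁺ < Ba²⁺ (isoelectronic, higher Z=57 is smaller); Ba²⁺ < Cs⁺ (both 54 e⁻, Z=56>55); Cs⁺ < I⁻ (both 54 e⁻, Z=55>53).

I⁻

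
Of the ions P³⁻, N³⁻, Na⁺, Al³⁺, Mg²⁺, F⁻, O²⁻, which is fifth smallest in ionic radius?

O²⁻

Work out protons and electrons: Al³⁺ has 10 e⁻ (Z=13), Mg²⁺ has 10 e⁻ (Z=12), Na⁺ has 10 e⁻ (Z=11), F⁻ has 10 e⁻ (Z=9), O²⁻ has 10 e⁻ (Z=8), N³⁻ has 10 e⁻ (Z=7), P³⁻ has 18 e⁻ (Z=15). Al³⁺ < Mg²⁺ (both 10 e⁻, Z=13>12); Mg²⁺ < Na⁺ (both 10 e⁻, Z=12>11); Na⁺ < F⁻ (isoelectronic, higher Z=11 is smaller); F⁻ < O²⁻ (both 10 e⁻, Z=9>8); O²⁻ < N³⁻ (both 10 e⁻, Z=8>7); N³⁻ < P³⁻ (same group, period 2 vs 3).
So the order is Al³⁺ < Mg²⁺ < Na⁺ < F⁻ < O²⁻ < N³⁻ < P³⁻; the 5th-smallest ion is O²⁻.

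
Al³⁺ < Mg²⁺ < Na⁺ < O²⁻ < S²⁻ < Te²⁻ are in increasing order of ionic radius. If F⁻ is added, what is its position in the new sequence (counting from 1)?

Al³⁺ has 10 e⁻ (Z=13), Mg²⁺ has 10 e⁻ (Z=12), Na⁺ has 10 e⁻ (Z=11), F⁻ has 10 e⁻ (Z=9), O²⁻ has 10 e⁻ (Z=8), S²⁻ has 18 e⁻ (Z=16), Te²⁻ has 54 e⁻ (Z=52). Al³⁺ < Mg²⁺ (isoelectronic, higher Z=13 is smaller); Mg²⁺ < Na⁺ (isoelectronic, higher Z=12 is smaller); Na⁺ < F⁻ (isoelectronic, higher Z=11 is smaller); F⁻ < O²⁻ (both 10 e⁻, Z=9>8); O²⁻ < S²⁻ (same group, 1 shell fewer); S²⁻ < Te²⁻ (same group, 2 shells fewer).
With F⁻ included the full order is Al³⁺ < Mg²⁺ < Na⁺ < F⁻ < O²⁻ < S²⁻ < Te²⁻, so it takes position 4.

4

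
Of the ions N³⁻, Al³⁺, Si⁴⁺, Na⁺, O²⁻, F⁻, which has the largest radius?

N³⁻

All of these have 10 electrons (isoelectronic). With the same electron cloud, the ion with the most protons pulls it in tightest. Nuclear charges: Si⁴⁺ (Z=14), Al³⁺ (Z=13), Na⁺ (Z=11), F⁻ (Z=9), O²⁻ (Z=8), N³⁻ (Z=7). Highest Z is smallest.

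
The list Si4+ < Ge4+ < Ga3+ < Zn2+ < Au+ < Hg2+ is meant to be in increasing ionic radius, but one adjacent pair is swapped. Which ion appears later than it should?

Hg2+

Scanning neighbour by neighbour, only Au+/Hg2+ violates a trend: Hg2+ and Au+ share 78 electrons; the higher nuclear charge on Hg (Z=80) contracts it more, so Hg2+ < Au+. That makes Hg2+ the one sitting a position late relative to where it belongs.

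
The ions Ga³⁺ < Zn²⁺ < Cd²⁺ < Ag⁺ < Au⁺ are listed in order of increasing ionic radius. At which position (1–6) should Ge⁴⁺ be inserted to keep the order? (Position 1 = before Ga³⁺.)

1

Electron counts and nuclear charges: Ge⁴⁺ has 28 e⁻ (Z=32), Ga³⁺ has 28 e⁻ (Z=31), Zn²⁺ has 28 e⁻ (Z=30), Cd²⁺ has 46 e⁻ (Z=48), Ag⁺ has 46 e⁻ (Z=47), Au⁺ has 78 e⁻ (Z=79). Ge⁴⁺ < Ga³⁺ (isoelectronic, higher Z=32 is smaller); Ga³⁺ < Zn²⁺ (both 28 e⁻, Z=31>30); Zn²⁺ < Cd²⁺ (same group, period 4 vs 5); Cd²⁺ < Ag⁺ (isoelectronic, higher Z=48 is smaller); Ag⁺ < Au⁺ (same group, period 5 vs 6).
Merged order: Ge⁴⁺ < Ga³⁺ < Zn²⁺ < Cd²⁺ < Ag⁺ < Au⁺ — Ge⁴⁺ is number 1.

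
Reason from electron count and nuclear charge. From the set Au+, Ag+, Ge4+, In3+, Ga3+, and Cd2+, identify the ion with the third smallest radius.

In3+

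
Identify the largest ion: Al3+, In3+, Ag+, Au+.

Au+

Work out protons and electrons: Al3+ (Z=13, 10 e⁻), In3+ (Z=49, 46 e⁻), Ag+ (Z=47, 46 e⁻), Au+ (Z=79, 78 e⁻). Al3+ < In3+ (same group, period 3 vs 5); In3+ < Ag+ (isoelectronic, higher Z=49 is smaller); Ag+ < Au+ (same group, 1 shell fewer).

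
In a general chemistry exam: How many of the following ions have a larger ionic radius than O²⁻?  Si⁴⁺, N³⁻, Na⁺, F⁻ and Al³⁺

1

These species are isoelectronic with 10 electrons. The only difference is the number of protons: Si⁴⁺ (Z=14), Al³⁺ (Z=13), Na⁺ (Z=11), F⁻ (Z=9), O²⁻ (Z=8), N³⁻ (Z=7). The strongest nuclear pull (Si⁴⁺) gives the smallest ion.
Ordering all of them (including O²⁻) by radius gives Si⁴⁺ < Al³⁺ < Na⁺ < F⁻ < O²⁻ < N³⁻. So 1 is larger.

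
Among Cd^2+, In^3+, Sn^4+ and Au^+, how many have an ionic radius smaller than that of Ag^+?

Sn^4+ has 46 e⁻ (Z=50), In^3+ has 46 e⁻ (Z=49), Cd^2+ has 46 e⁻ (Z=48), Ag^+ has 46 e⁻ (Z=47), Au^+ has 78 e⁻ (Z=79). Sn^4+ < In^3+ (isoelectronic, higher Z=50 is smaller); In^3+ < Cd^2+ (both 46 e⁻, Z=49>48); Cd^2+ < Ag^+ (isoelectronic, higher Z=48 is smaller); Ag^+ < Au^+ (same group, 1 shell fewer).
Overall: Sn^4+ < In^3+ < Cd^2+ < Ag^+ < Au^+. Ag^+ has 3 below it and 1 above. So 3 are smaller.

3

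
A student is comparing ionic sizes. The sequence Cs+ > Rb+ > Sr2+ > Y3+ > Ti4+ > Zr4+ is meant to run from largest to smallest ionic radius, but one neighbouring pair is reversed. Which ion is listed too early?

Ti4+

The pair Ti4+, Zr4+ is the wrong way round — Ti4+ and Zr4+ are in one column with the same charge; the lighter period-4 ion has one fewer shell and is smaller. All other adjacent pairs agree with periodic trends, so Ti4+ is the misplaced ion.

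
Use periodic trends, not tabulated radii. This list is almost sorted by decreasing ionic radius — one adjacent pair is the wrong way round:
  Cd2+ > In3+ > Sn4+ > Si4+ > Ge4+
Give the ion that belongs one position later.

The pair Si4+, Ge4+ is the wrong way round — both in group 14 with the same charge; Si4+ (period 3) has the smaller radius. All other adjacent pairs agree with periodic trends, so Si4+ is the misplaced ion.

Si4+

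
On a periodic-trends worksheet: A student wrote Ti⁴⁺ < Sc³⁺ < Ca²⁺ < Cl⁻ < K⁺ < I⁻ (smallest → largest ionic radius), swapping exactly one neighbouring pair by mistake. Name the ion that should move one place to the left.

K⁺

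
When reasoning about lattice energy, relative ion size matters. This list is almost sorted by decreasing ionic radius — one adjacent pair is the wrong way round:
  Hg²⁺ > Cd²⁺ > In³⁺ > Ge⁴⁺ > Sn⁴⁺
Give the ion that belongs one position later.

Ge⁴⁺

Scanning neighbour by neighbour, only Ge⁴⁺/Sn⁴⁺ violates a trend: same group and charge — period 4 sits above period 5, so Ge⁴⁺ is smaller. That makes Ge⁴⁺ the one sitting a position early relative to where it belongs.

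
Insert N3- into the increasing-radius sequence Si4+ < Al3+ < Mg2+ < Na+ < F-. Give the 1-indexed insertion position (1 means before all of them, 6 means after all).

All of these have 10 electrons (isoelectronic). With the same electron cloud, the ion with the most protons pulls it in tightest. Nuclear charges: Si4+ (Z=14), Al3+ (Z=13), Mg2+ (Z=12), Na+ (Z=11), F- (Z=9), N3- (Z=7). Highest Z is smallest.
With N3- included the full order is Si4+ < Al3+ < Mg2+ < Na+ < F- < N3-, so it takes position 6.

6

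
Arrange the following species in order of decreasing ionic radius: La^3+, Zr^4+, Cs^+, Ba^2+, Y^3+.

Cs^+ > Ba^2+ > La^3+ > Y^3+ > Zr^4+

Tabulating Z and e⁻: Zr^4+: 36 e⁻, Z=40, Y^3+: 36 e⁻, Z=39, La^3+: 54 e⁻, Z=57, Ba^2+: 54 e⁻, Z=56, Cs^+: 54 e⁻, Z=55. Zr^4+ < Y^3+ (isoelectronic, higher Z=40 is smaller); Y^3+ < La^3+ (same group, 1 shell fewer); La^3+ < Ba^2+ (isoelectronic, higher Z=57 is smaller); Ba^2+ < Cs^+ (isoelectronic, higher Z=56 is smaller).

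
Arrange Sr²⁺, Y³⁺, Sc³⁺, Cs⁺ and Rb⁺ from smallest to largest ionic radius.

Sc³⁺ < Y³⁺ < Sr²⁺ < Rb⁺ < Cs⁺

Sc³⁺: 18 e⁻, Z=21, Y³⁺: 36 e⁻, Z=39, Sr²⁺: 36 e⁻, Z=38, Rb⁺: 36 e⁻, Z=37, Cs⁺: 54 e⁻, Z=55. Sc³⁺ < Y³⁺ (same group, 1 shell fewer); Y³⁺ < Sr²⁺ (both 36 e⁻, Z=39>38); Sr²⁺ < Rb⁺ (both 36 e⁻, Z=38>37); Rb⁺ < Cs⁺ (same group, 1 shell fewer).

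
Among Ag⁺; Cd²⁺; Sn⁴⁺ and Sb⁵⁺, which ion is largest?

These species are isoelectronic with 46 electrons. The only difference is the number of protons: Sb⁵⁺ (Z=51), Sn⁴⁺ (Z=50), Cd²⁺ (Z=48), Ag⁺ (Z=47). The strongest nuclear pull (Sb⁵⁺) gives the smallest ion.

Ag⁺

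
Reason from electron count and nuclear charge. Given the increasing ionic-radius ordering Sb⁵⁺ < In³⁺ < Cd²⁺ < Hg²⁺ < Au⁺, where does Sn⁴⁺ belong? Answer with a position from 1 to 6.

Tabulating Z and e⁻: Sb⁵⁺ has 46 e⁻ (Z=51), Sn⁴⁺ has 46 e⁻ (Z=50), In³⁺ has 46 e⁻ (Z=49), Cd²⁺ has 46 e⁻ (Z=48), Hg²⁺ has 78 e⁻ (Z=80), Au⁺ has 78 e⁻ (Z=79). Sb⁵⁺ < Sn⁴⁺ (isoelectronic, higher Z=51 is smaller); Sn⁴⁺ < In³⁺ (both 46 e⁻, Z=50>49); In³⁺ < Cd²⁺ (both 46 e⁻, Z=49>48); Cd²⁺ < Hg²⁺ (same group, period 5 vs 6); Hg²⁺ < Au⁺ (both 78 e⁻, Z=80>79).
Merged order: Sb⁵⁺ < Sn⁴⁺ < In³⁺ < Cd²⁺ < Hg²⁺ < Au⁺ — Sn⁴⁺ is number 2.

2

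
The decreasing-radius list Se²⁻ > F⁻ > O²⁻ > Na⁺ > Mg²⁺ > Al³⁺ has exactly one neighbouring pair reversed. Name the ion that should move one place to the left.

O²⁻

Scanning neighbour by neighbour, only F⁻/O²⁻ violates a trend: they are isoelectronic (10 e⁻) and F has more protons than O (9 vs 8), making F⁻ smaller. That makes O²⁻ the one sitting a position late relative to where it belongs.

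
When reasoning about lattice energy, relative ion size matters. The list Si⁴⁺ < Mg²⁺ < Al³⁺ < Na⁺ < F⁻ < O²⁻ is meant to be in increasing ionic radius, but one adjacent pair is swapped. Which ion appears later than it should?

Check each adjacent pair. Mg²⁺ and Al³⁺ are reversed: Al³⁺ and Mg²⁺ share 10 electrons; the higher nuclear charge on Al (Z=13) contracts it more, so Al³⁺ < Mg²⁺. No other neighbouring pair contradicts the periodic trends, so Al³⁺ is the ion listed too late.

Al³⁺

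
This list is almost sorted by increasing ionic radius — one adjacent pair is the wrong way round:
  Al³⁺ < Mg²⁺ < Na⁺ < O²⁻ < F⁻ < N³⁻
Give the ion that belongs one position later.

Scanning neighbour by neighbour, only O²⁻/F⁻ violates a trend: F⁻ and O²⁻ share 10 electrons; the higher nuclear charge on F (Z=9) contracts it more, so F⁻ < O²⁻. That makes O²⁻ the one sitting a position early relative to where it belongs.

O²⁻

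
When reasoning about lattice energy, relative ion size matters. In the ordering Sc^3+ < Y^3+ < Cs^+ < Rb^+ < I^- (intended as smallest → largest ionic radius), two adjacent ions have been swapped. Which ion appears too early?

Check each adjacent pair. Cs^+ and Rb^+ are reversed: both in group 1 with the same charge; Rb^+ (period 5) has the smaller radius. No other neighbouring pair contradicts the periodic trends, so Cs^+ is the ion listed too early.

Cs^+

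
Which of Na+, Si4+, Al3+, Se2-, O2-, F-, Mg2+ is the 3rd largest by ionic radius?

F-

Tabulating Z and e⁻: Si4+ (Z=14, 10 e⁻), Al3+ (Z=13, 10 e⁻), Mg2+ (Z=12, 10 e⁻), Na+ (Z=11, 10 e⁻), F- (Z=9, 10 e⁻), O2- (Z=8, 10 e⁻), Se2- (Z=34, 36 e⁻). Si4+ < Al3+ (both 10 e⁻, Z=14>13); Al3+ < Mg2+ (isoelectronic, higher Z=13 is smaller); Mg2+ < Na+ (isoelectronic, higher Z=12 is smaller); Na+ < F- (both 10 e⁻, Z=11>9); F- < O2- (both 10 e⁻, Z=9>8); O2- < Se2- (same group, 2 shells fewer).
Ordering: Si4+ < Al3+ < Mg2+ < Na+ < F- < O2- < Se2-. The 3rd largest is F-.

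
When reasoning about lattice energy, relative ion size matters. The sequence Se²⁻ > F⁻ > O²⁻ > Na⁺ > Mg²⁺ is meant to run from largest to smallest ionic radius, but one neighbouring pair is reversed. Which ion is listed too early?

F⁻

Check each adjacent pair. F⁻ and O²⁻ are reversed: both have 10 electrons but Z(F)=9 > Z(O)=8, so F⁻ should be the smaller of the two. No other neighbouring pair contradicts the periodic trends, so F⁻ is the ion listed too early.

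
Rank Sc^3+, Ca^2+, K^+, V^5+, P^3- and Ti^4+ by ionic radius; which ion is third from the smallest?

Isoelectronic series (18 e⁻ each). Size is set by nuclear charge: more protons means a smaller ion. V^5+ (Z=23), Ti^4+ (Z=22), Sc^3+ (Z=21), Ca^2+ (Z=20), K^+ (Z=19), P^3- (Z=15).
Full ascending order: V^5+ < Ti^4+ < Sc^3+ < Ca^2+ < K^+ < P^3-. Counting from the smallest, position 3 is Sc^3+.

Sc^3+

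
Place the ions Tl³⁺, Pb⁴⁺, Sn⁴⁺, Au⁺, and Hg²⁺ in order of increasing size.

Sn⁴⁺: 46 e⁻, Z=50, Pb⁴⁺: 78 e⁻, Z=82, Tl³⁺: 78 e⁻, Z=81, Hg²⁺: 78 e⁻, Z=80, Au⁺: 78 e⁻, Z=79. Sn⁴⁺ < Pb⁴⁺ (same group, 1 shell fewer); Pb⁴⁺ < Tl³⁺ (isoelectronic, higher Z=82 is smaller); Tl³⁺ < Hg²⁺ (both 78 e⁻, Z=81>80); Hg²⁺ < Au⁺ (isoelectronic, higher Z=80 is smaller).

Sn⁴⁺ < Pb⁴⁺ < Tl³⁺ < Hg²⁺ < Au⁺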